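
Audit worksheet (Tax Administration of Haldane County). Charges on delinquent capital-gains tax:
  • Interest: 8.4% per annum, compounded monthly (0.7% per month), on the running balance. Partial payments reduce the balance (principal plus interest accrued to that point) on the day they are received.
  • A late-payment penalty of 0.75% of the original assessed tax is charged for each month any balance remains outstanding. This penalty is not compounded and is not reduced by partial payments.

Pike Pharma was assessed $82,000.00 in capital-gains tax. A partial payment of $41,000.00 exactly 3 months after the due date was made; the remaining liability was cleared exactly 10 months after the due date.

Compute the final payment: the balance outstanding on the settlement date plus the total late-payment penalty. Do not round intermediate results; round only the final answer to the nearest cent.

Balance at month 3: $82,000.0000 × (1 + 0.007)^3 = $83,734.0821…
After $41,000.00 payment: $83,734.0821… − $41,000.00 = $42,734.0821…
Balance at month 10: $42,734.0821… × (1 + 0.007)^7 = $44,872.5421…
Penalty: 10 × 0.75% × $82,000.00 = $6,150.00
Final settlement = outstanding balance + penalty = $44,872.5421… + $6,150.00 = $51,022.54

$51,022.54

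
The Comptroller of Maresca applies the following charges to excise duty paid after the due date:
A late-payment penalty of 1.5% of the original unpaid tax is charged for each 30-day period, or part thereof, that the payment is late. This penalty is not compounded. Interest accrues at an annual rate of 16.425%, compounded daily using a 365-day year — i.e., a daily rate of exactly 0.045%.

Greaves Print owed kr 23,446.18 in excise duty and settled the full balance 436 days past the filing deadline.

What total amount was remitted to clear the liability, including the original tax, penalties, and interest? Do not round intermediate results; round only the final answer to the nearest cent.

kr 33,802.75

Penalty periods: ⌈436/30⌉ = 15; penalty = 15 × 1.5% × kr 23,446.18 = kr 5,275.39…
Interest: kr 23,446.18 × ((1 + 0.00045)^436 − 1) = kr 23,446.18 × 0.21671654… = kr 5,081.1750…
Total = kr 23,446.18 + kr 5,275.3905 + kr 5,081.1750… = kr 33,802.75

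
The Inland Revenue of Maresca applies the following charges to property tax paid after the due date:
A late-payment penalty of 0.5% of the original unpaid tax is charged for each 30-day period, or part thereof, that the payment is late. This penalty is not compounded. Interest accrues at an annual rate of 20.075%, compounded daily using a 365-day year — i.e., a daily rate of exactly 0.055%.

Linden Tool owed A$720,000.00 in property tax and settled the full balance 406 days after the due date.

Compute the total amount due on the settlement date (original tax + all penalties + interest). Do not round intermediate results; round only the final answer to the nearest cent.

Penalty periods: ⌈406/30⌉ = 14; penalty = 14 × 0.5% × A$720,000.00 = A$50,400.00
Interest: A$720,000.00 × ((1 + 0.00055)^406 − 1) = A$720,000.00 × 0.25011884… = A$180,085.5614…
Total = A$720,000.00 + A$50,400.0000 + A$180,085.5614… = A$950,485.56

A$950,485.56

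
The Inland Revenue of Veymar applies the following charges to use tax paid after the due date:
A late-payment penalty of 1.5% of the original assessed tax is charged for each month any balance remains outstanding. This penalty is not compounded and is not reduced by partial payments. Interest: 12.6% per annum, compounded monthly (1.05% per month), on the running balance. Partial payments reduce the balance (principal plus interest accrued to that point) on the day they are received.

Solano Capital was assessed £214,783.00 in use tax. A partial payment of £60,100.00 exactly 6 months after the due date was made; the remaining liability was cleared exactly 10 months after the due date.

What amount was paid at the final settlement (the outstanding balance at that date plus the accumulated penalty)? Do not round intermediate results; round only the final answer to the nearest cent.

£207,984.41

Balance at month 6: £214,783.0000 × (1 + 0.0105)^6 = £228,674.5385…
After £60,100.00 payment: £228,674.5385… − £60,100.00 = £168,574.5385…
Balance at month 10: £168,574.5385… × (1 + 0.0105)^4 = £175,766.9638…
Penalty: 10 × 1.5% × £214,783.00 = £32,217.45
Final settlement = outstanding balance + penalty = £175,766.9638… + £32,217.45 = £207,984.41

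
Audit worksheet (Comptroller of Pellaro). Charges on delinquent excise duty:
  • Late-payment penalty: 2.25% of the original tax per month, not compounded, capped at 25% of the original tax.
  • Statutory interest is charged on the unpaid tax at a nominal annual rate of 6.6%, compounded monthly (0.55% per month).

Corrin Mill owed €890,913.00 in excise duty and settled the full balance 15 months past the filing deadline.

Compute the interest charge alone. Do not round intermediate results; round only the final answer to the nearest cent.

€76,398.65

Interest: €890,913.00 × ((1 + 0.0055)^15 − 1) = €890,913.00 × 0.0857532… = €76,398.6540…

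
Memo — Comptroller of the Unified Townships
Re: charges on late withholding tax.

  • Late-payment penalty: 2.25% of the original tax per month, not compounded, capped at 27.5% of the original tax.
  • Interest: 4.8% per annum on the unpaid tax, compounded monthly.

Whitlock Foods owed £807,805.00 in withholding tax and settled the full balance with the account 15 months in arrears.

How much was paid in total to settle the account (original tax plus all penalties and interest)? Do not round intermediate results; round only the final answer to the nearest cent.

Penalty (uncapped): 15 × 2.25% × £807,805.00 = £272,634.19…; cap = 27.5% × £807,805.00 = £222,146.38… → penalty = £222,146.38…
Interest (4.8%/yr ÷ 12 = 0.4%/month): £807,805.00 × ((1 + 0.004)^15 − 1) = £49,849.2205…
Total = £807,805.00 + £222,146.3750 + £49,849.2205… = £1,079,800.60

£1,079,800.60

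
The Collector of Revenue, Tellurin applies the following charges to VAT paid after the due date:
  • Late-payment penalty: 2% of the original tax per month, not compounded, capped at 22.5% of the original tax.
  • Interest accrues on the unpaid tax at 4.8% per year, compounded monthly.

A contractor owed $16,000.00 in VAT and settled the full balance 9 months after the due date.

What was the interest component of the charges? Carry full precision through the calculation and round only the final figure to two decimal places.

Interest (4.8%/yr ÷ 12 = 0.4%/month): $16,000.00 × ((1 + 0.004)^9 − 1) = $585.3025…

$585.30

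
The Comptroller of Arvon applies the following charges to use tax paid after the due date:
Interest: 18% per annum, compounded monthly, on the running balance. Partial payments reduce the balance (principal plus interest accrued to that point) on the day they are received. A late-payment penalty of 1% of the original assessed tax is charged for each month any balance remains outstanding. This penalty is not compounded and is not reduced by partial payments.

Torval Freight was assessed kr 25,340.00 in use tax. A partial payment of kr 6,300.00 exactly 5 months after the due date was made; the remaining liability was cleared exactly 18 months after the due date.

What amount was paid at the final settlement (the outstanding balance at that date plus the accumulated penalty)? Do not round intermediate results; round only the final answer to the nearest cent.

kr 30,043.83

Monthly rate = 18% ÷ 12 = 1.5%
Balance at month 5: kr 25,340.0000 × (1 + 0.015)^5 = kr 27,298.3767…
After kr 6,300.00 payment: kr 27,298.3767… − kr 6,300.00 = kr 20,998.3767…
Balance at month 18: kr 20,998.3767… × (1 + 0.015)^13 = kr 25,482.6313…
Penalty: 18 × 1% × kr 25,340.00 = kr 4,561.20
Final settlement = outstanding balance + penalty = kr 25,482.6313… + kr 4,561.20 = kr 30,043.83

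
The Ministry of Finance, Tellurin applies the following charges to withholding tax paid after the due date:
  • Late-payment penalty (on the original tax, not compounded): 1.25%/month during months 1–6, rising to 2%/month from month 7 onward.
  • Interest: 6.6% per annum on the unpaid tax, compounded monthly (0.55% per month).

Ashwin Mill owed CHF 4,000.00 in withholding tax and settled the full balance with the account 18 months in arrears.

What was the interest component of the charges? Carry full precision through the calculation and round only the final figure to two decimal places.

Interest: CHF 4,000.00 × ((1 + 0.0055)^18 − 1) = CHF 4,000.00 × 0.1037669… = CHF 415.0674…

CHF 415.07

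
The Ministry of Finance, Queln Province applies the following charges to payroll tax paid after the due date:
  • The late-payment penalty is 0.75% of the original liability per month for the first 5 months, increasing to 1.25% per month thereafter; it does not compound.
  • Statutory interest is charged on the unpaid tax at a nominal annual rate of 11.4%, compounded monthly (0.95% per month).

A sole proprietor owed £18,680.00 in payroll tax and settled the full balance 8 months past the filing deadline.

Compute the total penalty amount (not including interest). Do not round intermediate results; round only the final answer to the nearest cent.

Penalty, months 1–5: 5 × 0.75% × £18,680.00 = £700.50
Penalty, months 6–8: 3 × 1.25% × £18,680.00 = £700.50
Total penalty = £700.50 + £700.50 = £1,401.00

£1,401.00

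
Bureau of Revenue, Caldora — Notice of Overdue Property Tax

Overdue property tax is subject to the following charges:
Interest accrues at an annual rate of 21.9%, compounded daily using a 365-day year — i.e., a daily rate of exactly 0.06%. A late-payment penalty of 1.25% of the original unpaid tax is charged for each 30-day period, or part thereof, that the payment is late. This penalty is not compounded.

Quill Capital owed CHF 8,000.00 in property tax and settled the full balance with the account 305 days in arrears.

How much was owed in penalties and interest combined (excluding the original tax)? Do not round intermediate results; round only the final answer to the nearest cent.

CHF 2,705.99

Penalty periods: ⌈305/30⌉ = 11; penalty = 11 × 1.25% × CHF 8,000.00 = CHF 1,100.00
Interest: CHF 8,000.00 × ((1 + 0.0006)^305 − 1) = CHF 8,000.00 × 0.20074851… = CHF 1,605.9881…
Penalties + interest = CHF 1,100.0000 + CHF 1,605.9881… = CHF 2,705.99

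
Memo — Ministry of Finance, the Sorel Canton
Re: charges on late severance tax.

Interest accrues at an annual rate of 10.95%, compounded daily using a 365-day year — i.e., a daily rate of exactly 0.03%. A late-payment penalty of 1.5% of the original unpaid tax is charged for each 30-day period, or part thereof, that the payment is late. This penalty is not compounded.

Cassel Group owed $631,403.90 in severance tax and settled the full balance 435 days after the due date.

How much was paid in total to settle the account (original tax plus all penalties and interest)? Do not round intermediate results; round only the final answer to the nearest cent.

$861,472.10

Penalty periods: ⌈435/30⌉ = 15; penalty = 15 × 1.5% × $631,403.90 = $142,065.88…
Interest: $631,403.90 × ((1 + 0.0003)^435 − 1) = $631,403.90 × 0.13937564… = $88,002.3232…
Total = $631,403.90 + $142,065.8775 + $88,002.3232… = $861,472.10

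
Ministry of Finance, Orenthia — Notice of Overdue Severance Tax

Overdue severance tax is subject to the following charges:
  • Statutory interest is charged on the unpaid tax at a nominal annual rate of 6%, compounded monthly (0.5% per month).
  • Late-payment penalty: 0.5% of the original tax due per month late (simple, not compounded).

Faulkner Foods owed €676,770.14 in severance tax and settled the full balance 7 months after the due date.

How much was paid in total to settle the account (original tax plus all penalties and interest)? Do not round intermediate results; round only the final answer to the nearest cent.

Late-payment penalty: 7 × 0.5% × €676,770.14 = €23,686.95…
Interest: €676,770.14 × ((1 + 0.005)^7 − 1) = €676,770.14 × 0.0355294… = €24,045.2349…
Total = €676,770.14 + €23,686.9549 + €24,045.2349… = €724,502.33

€724,502.33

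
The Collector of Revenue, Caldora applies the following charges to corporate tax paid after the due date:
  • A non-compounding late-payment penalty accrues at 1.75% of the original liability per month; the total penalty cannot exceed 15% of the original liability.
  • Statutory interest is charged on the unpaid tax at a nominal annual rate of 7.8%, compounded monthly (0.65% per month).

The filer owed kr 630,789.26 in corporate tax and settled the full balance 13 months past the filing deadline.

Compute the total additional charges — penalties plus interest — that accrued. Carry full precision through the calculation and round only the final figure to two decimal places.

kr 150,049.21

Penalty (uncapped): 13 × 1.75% × kr 630,789.26 = kr 143,504.56…; cap = 15% × kr 630,789.26 = kr 94,618.39… → penalty = kr 94,618.39…
Interest: kr 630,789.26 × ((1 + 0.0065)^13 − 1) = kr 630,789.26 × 0.0878753… = kr 55,430.8170…
Penalties + interest = kr 94,618.3890 + kr 55,430.8170… = kr 150,049.21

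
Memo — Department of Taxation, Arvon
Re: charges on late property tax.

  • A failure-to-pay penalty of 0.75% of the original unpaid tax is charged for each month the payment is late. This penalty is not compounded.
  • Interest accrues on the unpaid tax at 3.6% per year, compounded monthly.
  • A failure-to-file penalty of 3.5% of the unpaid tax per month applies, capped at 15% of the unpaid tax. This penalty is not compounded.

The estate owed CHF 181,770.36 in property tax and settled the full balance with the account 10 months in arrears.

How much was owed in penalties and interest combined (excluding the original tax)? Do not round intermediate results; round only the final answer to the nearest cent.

Failure-to-file: 10 × 3.5% × CHF 181,770.36 = CHF 63,619.63…, capped at 15% × CHF 181,770.36 = CHF 27,265.55…
Failure-to-pay penalty: 10 × 0.75% × CHF 181,770.36 = CHF 13,632.78…
Interest (3.6%/yr ÷ 12 = 0.3%/month): CHF 181,770.36 × ((1 + 0.003)^10 − 1) = CHF 5,527.3198…
Penalties + interest = CHF 40,898.3310 + CHF 5,527.3198… = CHF 46,425.65

CHF 46,425.65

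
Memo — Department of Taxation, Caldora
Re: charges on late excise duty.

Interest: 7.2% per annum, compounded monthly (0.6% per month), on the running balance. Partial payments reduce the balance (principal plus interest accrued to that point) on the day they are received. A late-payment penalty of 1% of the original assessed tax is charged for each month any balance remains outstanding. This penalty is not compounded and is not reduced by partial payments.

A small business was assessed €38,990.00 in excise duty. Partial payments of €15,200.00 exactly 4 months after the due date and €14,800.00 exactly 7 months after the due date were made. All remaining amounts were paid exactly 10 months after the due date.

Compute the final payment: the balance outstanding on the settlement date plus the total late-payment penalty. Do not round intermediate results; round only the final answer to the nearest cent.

Balance at month 4: €38,990.0000 × (1 + 0.006)^4 = €39,934.2156…
After €15,200.00 payment: €39,934.2156… − €15,200.00 = €24,734.2156…
Balance at month 7: €24,734.2156… × (1 + 0.006)^3 = €25,182.1081…
After €14,800.00 payment: €25,182.1081… − €14,800.00 = €10,382.1081…
Balance at month 10: €10,382.1081… × (1 + 0.006)^3 = €10,570.1096…
Penalty: 10 × 1% × €38,990.00 = €3,899.00
Final settlement = outstanding balance + penalty = €10,570.1096… + €3,899.00 = €14,469.11

€14,469.11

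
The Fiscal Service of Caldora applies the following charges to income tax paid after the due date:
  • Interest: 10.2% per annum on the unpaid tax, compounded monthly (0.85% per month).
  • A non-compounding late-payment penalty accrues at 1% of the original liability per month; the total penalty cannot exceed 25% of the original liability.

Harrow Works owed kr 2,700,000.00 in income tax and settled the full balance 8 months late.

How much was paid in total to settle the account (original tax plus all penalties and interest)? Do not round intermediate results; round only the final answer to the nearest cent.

Penalty: 8 × 1% × kr 2,700,000.00 = kr 216,000.00 (below the 25% cap of kr 675,000.00)
Interest: kr 2,700,000.00 × ((1 + 0.0085)^8 − 1) = kr 2,700,000.00 × 0.0700578… = kr 189,155.9490…
Total = kr 2,700,000.00 + kr 216,000.0000 + kr 189,155.9490… = kr 3,105,155.95

kr 3,105,155.95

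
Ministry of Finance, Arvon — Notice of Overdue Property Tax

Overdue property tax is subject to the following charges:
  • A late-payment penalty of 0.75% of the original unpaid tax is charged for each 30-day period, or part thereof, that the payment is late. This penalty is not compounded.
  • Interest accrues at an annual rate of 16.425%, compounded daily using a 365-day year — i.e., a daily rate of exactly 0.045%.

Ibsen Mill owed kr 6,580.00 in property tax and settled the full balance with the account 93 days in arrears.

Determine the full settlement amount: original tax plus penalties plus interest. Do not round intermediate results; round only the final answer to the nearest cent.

kr 7,058.55

Penalty periods: ⌈93/30⌉ = 4; penalty = 4 × 0.75% × kr 6,580.00 = kr 197.40
Interest: kr 6,580.00 × ((1 + 0.00045)^93 − 1) = kr 6,580.00 × 0.04272824… = kr 281.1518…
Total = kr 6,580.00 + kr 197.4000 + kr 281.1518… = kr 7,058.55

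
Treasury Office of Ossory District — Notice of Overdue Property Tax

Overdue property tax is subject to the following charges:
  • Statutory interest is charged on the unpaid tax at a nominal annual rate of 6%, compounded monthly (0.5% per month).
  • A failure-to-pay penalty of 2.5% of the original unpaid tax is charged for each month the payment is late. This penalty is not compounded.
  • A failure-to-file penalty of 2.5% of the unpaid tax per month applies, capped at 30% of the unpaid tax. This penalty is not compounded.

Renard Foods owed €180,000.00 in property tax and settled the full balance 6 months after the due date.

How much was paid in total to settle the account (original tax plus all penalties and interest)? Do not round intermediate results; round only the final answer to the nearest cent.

€239,467.95

Failure-to-file: 6 × 2.5% × €180,000.00 = €27,000.00 (under the 30% cap)
Failure-to-pay penalty: 6 × 2.5% × €180,000.00 = €27,000.00
Interest: €180,000.00 × ((1 + 0.005)^6 − 1) = €180,000.00 × 0.0303775… = €5,467.9517…
Total = €180,000.00 + €54,000.0000 + €5,467.9517… = €239,467.95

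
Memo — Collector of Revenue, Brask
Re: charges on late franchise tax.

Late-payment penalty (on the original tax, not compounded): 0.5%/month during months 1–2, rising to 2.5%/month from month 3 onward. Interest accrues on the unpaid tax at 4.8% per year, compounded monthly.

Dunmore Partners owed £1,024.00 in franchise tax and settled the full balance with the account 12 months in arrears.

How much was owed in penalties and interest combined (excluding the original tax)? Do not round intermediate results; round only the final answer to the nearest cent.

Penalty, months 1–2: 2 × 0.5% × £1,024.00 = £10.24
Penalty, months 3–12: 10 × 2.5% × £1,024.00 = £256.00
Interest (4.8%/yr ÷ 12 = 0.4%/month): £1,024.00 × ((1 + 0.004)^12 − 1) = £50.2479…
Penalties + interest = £266.2400 + £50.2479… = £316.49

£316.49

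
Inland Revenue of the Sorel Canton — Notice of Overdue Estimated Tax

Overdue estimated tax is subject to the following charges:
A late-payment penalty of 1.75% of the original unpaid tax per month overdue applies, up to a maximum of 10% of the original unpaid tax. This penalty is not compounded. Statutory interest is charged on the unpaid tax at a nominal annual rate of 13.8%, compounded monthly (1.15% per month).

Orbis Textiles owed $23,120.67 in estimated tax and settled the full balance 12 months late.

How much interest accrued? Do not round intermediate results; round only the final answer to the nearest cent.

$3,400.40

Interest: $23,120.67 × ((1 + 0.0115)^12 − 1) = $23,120.67 × 0.1470719… = $3,400.4011…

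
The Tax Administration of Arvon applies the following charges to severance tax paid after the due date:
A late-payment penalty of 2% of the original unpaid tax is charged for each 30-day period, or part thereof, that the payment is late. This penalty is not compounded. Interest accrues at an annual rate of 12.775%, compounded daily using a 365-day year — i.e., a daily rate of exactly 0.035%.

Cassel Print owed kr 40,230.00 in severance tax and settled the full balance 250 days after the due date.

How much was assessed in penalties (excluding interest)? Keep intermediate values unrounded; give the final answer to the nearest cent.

kr 7,241.40

Penalty periods: ⌈250/30⌉ = 9; penalty = 9 × 2% × kr 40,230.00 = kr 7,241.40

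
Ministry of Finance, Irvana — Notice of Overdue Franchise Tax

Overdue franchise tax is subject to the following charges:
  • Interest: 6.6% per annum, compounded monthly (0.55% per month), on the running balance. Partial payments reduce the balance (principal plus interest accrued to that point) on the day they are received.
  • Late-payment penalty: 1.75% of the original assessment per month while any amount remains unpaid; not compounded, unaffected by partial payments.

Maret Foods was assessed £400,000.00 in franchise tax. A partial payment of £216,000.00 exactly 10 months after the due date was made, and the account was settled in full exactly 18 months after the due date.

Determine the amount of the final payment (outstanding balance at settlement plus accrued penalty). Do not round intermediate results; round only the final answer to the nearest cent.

£341,817.76

Balance at month 10: £400,000.0000 × (1 + 0.0055)^10 = £422,552.5634…
After £216,000.00 payment: £422,552.5634… − £216,000.00 = £206,552.5634…
Balance at month 18: £206,552.5634… × (1 + 0.0055)^8 = £215,817.7639…
Penalty: 18 × 1.75% × £400,000.00 = £126,000.00
Final settlement = outstanding balance + penalty = £215,817.7639… + £126,000.00 = £341,817.76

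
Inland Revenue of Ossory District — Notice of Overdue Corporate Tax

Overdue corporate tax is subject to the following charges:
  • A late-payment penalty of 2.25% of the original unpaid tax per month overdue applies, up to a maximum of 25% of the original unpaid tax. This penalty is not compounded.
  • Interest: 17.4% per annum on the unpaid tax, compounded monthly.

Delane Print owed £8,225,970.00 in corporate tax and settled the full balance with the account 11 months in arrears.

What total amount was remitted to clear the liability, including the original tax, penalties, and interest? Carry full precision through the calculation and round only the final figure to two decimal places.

Penalty: 11 × 2.25% × £8,225,970.00 = £2,035,927.58… (below the 25% cap of £2,056,492.50)
Interest (17.4%/yr ÷ 12 = 1.45%/month): £8,225,970.00 × ((1 + 0.0145)^11 − 1) = £1,411,425.5981…
Total = £8,225,970.00 + £2,035,927.5750 + £1,411,425.5981… = £11,673,323.17

£11,673,323.17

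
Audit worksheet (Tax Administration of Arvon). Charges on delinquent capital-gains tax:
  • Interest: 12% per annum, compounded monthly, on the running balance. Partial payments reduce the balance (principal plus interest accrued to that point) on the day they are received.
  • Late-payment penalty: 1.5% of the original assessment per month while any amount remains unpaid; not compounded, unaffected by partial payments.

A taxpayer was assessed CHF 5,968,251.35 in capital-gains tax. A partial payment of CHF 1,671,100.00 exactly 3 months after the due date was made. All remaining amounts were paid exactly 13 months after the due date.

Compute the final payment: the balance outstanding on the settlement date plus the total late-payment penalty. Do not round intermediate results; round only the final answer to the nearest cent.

Monthly rate = 12% ÷ 12 = 1%
Balance at month 3: CHF 5,968,251.3500 × (1 + 0.01)^3 = CHF 6,149,095.3342…
After CHF 1,671,100.00 payment: CHF 6,149,095.3342… − CHF 1,671,100.00 = CHF 4,477,995.3342…
Balance at month 13: CHF 4,477,995.3342… × (1 + 0.01)^10 = CHF 4,946,492.7236…
Penalty: 13 × 1.5% × CHF 5,968,251.35 = CHF 1,163,809.01…
Final settlement = outstanding balance + penalty = CHF 4,946,492.7236… + CHF 1,163,809.01… = CHF 6,110,301.74

CHF 6,110,301.74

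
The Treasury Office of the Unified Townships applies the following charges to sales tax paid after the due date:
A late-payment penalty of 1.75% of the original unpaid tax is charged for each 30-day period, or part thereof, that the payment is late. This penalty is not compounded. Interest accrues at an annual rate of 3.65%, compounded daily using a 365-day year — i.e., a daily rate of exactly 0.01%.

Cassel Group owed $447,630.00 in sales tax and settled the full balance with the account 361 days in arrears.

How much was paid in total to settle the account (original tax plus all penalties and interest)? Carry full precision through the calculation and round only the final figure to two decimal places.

Penalty periods: ⌈361/30⌉ = 13; penalty = 13 × 1.75% × $447,630.00 = $101,835.83…
Interest: $447,630.00 × ((1 + 0.0001)^361 − 1) = $447,630.00 × 0.03675765… = $16,453.8251…
Total = $447,630.00 + $101,835.8250 + $16,453.8251… = $565,919.65

$565,919.65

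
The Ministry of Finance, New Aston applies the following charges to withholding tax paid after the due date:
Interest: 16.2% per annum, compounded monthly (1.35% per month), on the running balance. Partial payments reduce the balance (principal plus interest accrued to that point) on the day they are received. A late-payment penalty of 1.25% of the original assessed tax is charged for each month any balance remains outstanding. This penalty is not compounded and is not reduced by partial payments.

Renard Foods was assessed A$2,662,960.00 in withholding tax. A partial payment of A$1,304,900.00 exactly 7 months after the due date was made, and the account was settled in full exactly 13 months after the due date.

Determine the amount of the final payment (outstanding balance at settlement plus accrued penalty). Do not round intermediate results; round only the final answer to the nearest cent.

A$2,188,605.40

Balance at month 7: A$2,662,960.0000 × (1 + 0.0135)^7 = A$2,925,033.9704…
After A$1,304,900.00 payment: A$2,925,033.9704… − A$1,304,900.00 = A$1,620,133.9704…
Balance at month 13: A$1,620,133.9704… × (1 + 0.0135)^6 = A$1,755,874.3976…
Penalty: 13 × 1.25% × A$2,662,960.00 = A$432,731.00
Final settlement = outstanding balance + penalty = A$1,755,874.3976… + A$432,731.00 = A$2,188,605.40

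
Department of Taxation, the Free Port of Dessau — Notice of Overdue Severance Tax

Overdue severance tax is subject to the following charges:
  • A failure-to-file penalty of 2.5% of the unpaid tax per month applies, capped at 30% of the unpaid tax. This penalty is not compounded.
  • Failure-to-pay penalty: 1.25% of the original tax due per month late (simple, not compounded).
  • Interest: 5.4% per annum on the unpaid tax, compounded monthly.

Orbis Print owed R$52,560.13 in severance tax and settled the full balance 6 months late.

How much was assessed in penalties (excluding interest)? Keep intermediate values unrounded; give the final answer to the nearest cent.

Failure-to-file: 6 × 2.5% × R$52,560.13 = R$7,884.02… (under the 30% cap)
Failure-to-pay penalty = 1.25% × R$52,560.13 × 6 mo = R$3,942.01…
Total penalty = R$7,884.02… + R$3,942.01… = R$11,826.03

R$11,826.03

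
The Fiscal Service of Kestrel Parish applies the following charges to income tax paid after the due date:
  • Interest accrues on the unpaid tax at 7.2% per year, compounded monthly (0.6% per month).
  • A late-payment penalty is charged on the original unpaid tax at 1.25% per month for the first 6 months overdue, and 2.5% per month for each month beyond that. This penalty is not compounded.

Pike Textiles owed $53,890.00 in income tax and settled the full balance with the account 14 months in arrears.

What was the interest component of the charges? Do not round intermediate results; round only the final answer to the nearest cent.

$4,707.61

Interest: $53,890.00 × ((1 + 0.006)^14 − 1) = $53,890.00 × 0.0873559… = $4,707.6114…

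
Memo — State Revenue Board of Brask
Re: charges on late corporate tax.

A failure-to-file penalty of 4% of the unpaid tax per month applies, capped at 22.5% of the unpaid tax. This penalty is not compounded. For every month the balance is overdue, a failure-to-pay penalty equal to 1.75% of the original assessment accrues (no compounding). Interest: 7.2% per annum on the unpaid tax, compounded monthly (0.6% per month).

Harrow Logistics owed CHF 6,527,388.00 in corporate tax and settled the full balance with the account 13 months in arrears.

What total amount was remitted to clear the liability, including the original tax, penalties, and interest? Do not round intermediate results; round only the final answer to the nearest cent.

CHF 10,008,905.59

Failure-to-file: 13 × 4% × CHF 6,527,388.00 = CHF 3,394,241.76, capped at 22.5% × CHF 6,527,388.00 = CHF 1,468,662.30
Failure-to-pay penalty = 1.75% × CHF 6,527,388.00 × 13 mo = CHF 1,484,980.77
Interest: CHF 6,527,388.00 × ((1 + 0.006)^13 − 1) = CHF 6,527,388.00 × 0.0808707… = CHF 527,874.5198…
Total = CHF 6,527,388.00 + CHF 2,953,643.0700 + CHF 527,874.5198… = CHF 10,008,905.59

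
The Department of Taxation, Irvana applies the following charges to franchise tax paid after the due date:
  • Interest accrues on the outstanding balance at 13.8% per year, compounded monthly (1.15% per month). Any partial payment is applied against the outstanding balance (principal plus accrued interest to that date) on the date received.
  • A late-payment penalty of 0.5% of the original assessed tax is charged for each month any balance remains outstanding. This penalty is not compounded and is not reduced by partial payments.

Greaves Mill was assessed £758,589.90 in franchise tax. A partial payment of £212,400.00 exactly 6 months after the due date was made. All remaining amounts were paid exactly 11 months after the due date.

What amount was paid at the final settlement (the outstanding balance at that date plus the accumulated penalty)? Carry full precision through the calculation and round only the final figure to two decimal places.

Balance at month 6: £758,589.9000 × (1 + 0.0115)^6 = £812,460.7302…
After £212,400.00 payment: £812,460.7302… − £212,400.00 = £600,060.7302…
Balance at month 11: £600,060.7302… × (1 + 0.0115)^5 = £635,366.9812…
Penalty: 11 × 0.5% × £758,589.90 = £41,722.44…
Final settlement = outstanding balance + penalty = £635,366.9812… + £41,722.44… = £677,089.43

£677,089.43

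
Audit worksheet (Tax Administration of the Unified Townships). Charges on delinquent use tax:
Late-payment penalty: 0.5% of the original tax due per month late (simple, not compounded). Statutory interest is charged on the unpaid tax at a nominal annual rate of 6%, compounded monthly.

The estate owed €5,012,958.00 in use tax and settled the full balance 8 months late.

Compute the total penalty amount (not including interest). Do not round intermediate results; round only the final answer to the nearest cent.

Late-payment penalty: 8 × 0.5% × €5,012,958.00 = €200,518.32

€200,518.32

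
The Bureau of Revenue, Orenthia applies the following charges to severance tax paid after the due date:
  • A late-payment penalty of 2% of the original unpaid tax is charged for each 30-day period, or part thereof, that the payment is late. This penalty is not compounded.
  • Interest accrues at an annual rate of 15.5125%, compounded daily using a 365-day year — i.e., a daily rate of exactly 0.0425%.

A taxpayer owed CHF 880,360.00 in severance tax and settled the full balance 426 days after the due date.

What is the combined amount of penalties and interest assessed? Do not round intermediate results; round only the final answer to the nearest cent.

CHF 438,796.96

Penalty periods: ⌈426/30⌉ = 15; penalty = 15 × 2% × CHF 880,360.00 = CHF 264,108.00
Interest: CHF 880,360.00 × ((1 + 0.000425)^426 − 1) = CHF 880,360.00 × 0.19842901… = CHF 174,688.9601…
Penalties + interest = CHF 264,108.0000 + CHF 174,688.9601… = CHF 438,796.96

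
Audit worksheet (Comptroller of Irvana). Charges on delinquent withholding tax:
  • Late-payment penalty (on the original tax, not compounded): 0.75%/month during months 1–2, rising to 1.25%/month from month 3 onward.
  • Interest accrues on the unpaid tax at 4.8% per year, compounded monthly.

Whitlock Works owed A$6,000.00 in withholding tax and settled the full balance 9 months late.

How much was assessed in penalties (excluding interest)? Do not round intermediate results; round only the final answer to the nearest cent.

Penalty, months 1–2: 2 × 0.75% × A$6,000.00 = A$90.00
Penalty, months 3–9: 7 × 1.25% × A$6,000.00 = A$525.00
Total penalty = A$90.00 + A$525.00 = A$615.00

A$615.00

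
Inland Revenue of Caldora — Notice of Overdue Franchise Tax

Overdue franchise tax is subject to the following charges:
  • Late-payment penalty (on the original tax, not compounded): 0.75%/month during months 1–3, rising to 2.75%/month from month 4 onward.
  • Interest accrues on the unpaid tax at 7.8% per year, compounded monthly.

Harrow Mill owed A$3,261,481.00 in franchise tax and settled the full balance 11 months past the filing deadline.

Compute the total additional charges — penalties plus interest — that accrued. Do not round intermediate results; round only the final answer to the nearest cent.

A$1,031,833.63

Penalty, months 1–3: 3 × 0.75% × A$3,261,481.00 = A$73,383.32…
Penalty, months 4–11: 8 × 2.75% × A$3,261,481.00 = A$717,525.82
Interest (7.8%/yr ÷ 12 = 0.65%/month): A$3,261,481.00 × ((1 + 0.0065)^11 − 1) = A$240,924.4847…
Penalties + interest = A$790,909.1425 + A$240,924.4847… = A$1,031,833.63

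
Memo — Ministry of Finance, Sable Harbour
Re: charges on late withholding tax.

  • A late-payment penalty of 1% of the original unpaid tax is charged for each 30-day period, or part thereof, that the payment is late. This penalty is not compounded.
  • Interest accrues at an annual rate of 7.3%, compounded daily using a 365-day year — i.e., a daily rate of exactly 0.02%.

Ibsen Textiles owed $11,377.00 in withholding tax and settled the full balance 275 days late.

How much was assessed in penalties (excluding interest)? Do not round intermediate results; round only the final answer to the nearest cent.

$1,137.70

Penalty periods: ⌈275/30⌉ = 10; penalty = 10 × 1% × $11,377.00 = $1,137.70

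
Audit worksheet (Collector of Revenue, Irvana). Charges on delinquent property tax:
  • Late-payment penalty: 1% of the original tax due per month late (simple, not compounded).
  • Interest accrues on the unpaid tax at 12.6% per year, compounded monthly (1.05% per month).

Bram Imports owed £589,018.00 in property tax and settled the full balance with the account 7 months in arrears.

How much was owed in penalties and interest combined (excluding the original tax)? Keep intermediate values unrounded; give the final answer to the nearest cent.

£85,911.92

Late-payment penalty = 1% × £589,018.00 × 7 mo = £41,231.26
Interest: £589,018.00 × ((1 + 0.0105)^7 − 1) = £589,018.00 × 0.0758562… = £44,680.6643…
Penalties + interest = £41,231.2600 + £44,680.6643… = £85,911.92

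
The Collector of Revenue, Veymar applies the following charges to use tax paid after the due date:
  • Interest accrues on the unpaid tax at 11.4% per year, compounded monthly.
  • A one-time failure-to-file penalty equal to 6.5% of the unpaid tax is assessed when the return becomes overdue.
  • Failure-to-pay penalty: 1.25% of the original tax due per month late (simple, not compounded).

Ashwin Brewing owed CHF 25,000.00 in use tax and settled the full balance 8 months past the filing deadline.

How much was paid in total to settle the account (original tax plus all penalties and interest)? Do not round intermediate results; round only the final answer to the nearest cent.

CHF 31,089.39

Failure-to-file penalty: 6.5% × CHF 25,000.00 = CHF 1,625.00
Failure-to-pay penalty = 1.25% × CHF 25,000.00 × 8 mo = CHF 2,500.00
Interest (11.4%/yr ÷ 12 = 0.95%/month): CHF 25,000.00 × ((1 + 0.0095)^8 − 1) = CHF 1,964.3897…
Total = CHF 25,000.00 + CHF 4,125.0000 + CHF 1,964.3897… = CHF 31,089.39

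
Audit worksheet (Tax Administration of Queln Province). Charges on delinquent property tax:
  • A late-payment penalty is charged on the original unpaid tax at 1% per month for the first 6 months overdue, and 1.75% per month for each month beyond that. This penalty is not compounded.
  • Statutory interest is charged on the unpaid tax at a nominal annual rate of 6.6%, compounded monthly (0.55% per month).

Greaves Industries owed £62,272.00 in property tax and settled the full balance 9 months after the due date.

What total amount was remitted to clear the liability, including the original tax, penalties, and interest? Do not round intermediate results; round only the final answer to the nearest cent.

£72,428.76

Penalty, months 1–6: 6 × 1% × £62,272.00 = £3,736.32
Penalty, months 7–9: 3 × 1.75% × £62,272.00 = £3,269.28
Interest: £62,272.00 × ((1 + 0.0055)^9 − 1) = £62,272.00 × 0.0506031… = £3,151.1557…
Total = £62,272.00 + £7,005.6000 + £3,151.1557… = £72,428.76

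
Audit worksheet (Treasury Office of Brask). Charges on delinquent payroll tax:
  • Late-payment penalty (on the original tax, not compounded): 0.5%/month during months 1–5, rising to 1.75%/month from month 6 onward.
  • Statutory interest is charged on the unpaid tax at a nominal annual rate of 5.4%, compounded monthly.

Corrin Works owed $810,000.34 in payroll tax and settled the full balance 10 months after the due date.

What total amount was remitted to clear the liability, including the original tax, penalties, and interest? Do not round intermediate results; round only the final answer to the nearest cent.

Penalty, months 1–5: 5 × 0.5% × $810,000.34 = $20,250.01…
Penalty, months 6–10: 5 × 1.75% × $810,000.34 = $70,875.03…
Interest (5.4%/yr ÷ 12 = 0.45%/month): $810,000.34 × ((1 + 0.0045)^10 − 1) = $37,197.0556…
Total = $810,000.34 + $91,125.0383… + $37,197.0556… = $938,322.43

$938,322.43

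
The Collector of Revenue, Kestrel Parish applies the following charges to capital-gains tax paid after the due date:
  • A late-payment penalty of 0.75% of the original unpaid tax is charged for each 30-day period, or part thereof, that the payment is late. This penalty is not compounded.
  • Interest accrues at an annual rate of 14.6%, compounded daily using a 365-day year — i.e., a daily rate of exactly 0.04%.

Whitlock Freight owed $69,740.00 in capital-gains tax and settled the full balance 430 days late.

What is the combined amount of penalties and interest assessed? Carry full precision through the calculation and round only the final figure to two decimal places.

Penalty periods: ⌈430/30⌉ = 15; penalty = 15 × 0.75% × $69,740.00 = $7,845.75
Interest: $69,740.00 × ((1 + 0.0004)^430 − 1) = $69,740.00 × 0.18763699… = $13,085.8036…
Penalties + interest = $7,845.7500 + $13,085.8036… = $20,931.55

$20,931.55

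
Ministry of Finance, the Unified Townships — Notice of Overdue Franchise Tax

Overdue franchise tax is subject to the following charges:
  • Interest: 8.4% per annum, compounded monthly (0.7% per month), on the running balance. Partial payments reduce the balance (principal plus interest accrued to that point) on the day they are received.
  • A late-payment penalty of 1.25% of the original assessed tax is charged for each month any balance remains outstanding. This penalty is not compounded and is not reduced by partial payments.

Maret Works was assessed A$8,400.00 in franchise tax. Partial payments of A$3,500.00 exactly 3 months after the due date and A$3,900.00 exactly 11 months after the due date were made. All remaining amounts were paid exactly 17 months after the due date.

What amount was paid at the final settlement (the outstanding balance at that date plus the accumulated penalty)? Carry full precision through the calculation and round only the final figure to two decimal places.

A$3,316.84

Balance at month 3: A$8,400.0000 × (1 + 0.007)^3 = A$8,577.6377…
After A$3,500.00 payment: A$8,577.6377… − A$3,500.00 = A$5,077.6377…
Balance at month 11: A$5,077.6377… × (1 + 0.007)^8 = A$5,369.0503…
After A$3,900.00 payment: A$5,369.0503… − A$3,900.00 = A$1,469.0503…
Balance at month 17: A$1,469.0503… × (1 + 0.007)^6 = A$1,531.8403…
Penalty: 17 × 1.25% × A$8,400.00 = A$1,785.00
Final settlement = outstanding balance + penalty = A$1,531.8403… + A$1,785.00 = A$3,316.84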